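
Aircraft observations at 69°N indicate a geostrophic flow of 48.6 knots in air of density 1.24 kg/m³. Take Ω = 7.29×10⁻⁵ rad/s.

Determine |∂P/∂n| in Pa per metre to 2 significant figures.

4.2×10⁻³ Pa/m

Coriolis parameter at 69°N:
f = 2Ω sin φ = 2 × 7.29×10⁻⁵ × sin 69° = 1.36×10⁻⁴ s⁻¹
Wind speed in SI: 48.6 knots = 25.0 m/s
Geostrophic balance rearranged: |∂P/∂n| = f ρ V_g
|∂P/∂n| = 1.36×10⁻⁴ × 1.24 × 25.0 = 4.22×10⁻³ Pa/m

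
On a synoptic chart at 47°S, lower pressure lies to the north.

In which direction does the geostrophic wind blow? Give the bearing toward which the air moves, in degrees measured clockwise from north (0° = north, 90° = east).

The pressure-gradient force points toward the north (bearing 000°).
Geostrophic balance: in the Southern Hemisphere the Coriolis force deflects motion to the left, so the geostrophic wind blows 90° to the left of the pressure-gradient force (low pressure on the right).
Rotating 000° by 90° counterclockwise gives 270° — the wind blows toward the west.

270°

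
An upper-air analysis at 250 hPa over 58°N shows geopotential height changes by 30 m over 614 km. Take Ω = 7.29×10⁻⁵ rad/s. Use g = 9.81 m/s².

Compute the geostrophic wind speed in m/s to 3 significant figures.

Coriolis parameter at 58°N:
f = 2Ω sin φ = 2 × 7.29×10⁻⁵ × sin 58° = 1.24×10⁻⁴ s⁻¹
Height gradient: |∂Z/∂n| = 30 m / 614000 m = 4.89×10⁻⁵
On a pressure surface, geostrophic balance gives V_g = (g/f)|∂Z/∂n|:
V_g = 9.81 × 4.89×10⁻⁵ / 1.24×10⁻⁴ = 3.88 m/s

3.88 m/s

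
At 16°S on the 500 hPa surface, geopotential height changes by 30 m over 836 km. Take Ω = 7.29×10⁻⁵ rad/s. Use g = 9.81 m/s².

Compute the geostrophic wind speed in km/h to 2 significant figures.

32 km/h

Coriolis parameter at 16°S:
f = 2Ω sin φ = 2 × 7.29×10⁻⁵ × sin 16° = 4.02×10⁻⁵ s⁻¹
Height gradient: |∂Z/∂n| = 30 m / 836000 m = 3.59×10⁻⁵
On a pressure surface, geostrophic balance gives V_g = (g/f)|∂Z/∂n|:
V_g = 9.81 × 3.59×10⁻⁵ / 4.02×10⁻⁵ = 8.76 m/s
Converting: 8.76 m/s × 3.6 = 32 km/h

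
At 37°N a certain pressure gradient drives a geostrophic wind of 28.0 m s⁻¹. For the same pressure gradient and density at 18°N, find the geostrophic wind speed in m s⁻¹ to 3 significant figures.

With the same pressure gradient and density, V_g ∝ 1/f ∝ 1/sin φ.
V₂ = V₁ · sin φ₁ / sin φ₂ = 28.0 × sin 37° / sin 18°
V₂ = 28.0 × 0.6018/0.3090 = 54.5 m s⁻¹

54.5 m s⁻¹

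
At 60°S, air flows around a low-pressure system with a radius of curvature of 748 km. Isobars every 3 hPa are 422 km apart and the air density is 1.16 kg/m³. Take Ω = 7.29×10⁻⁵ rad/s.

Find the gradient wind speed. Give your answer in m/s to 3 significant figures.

4.63 m/s

Coriolis parameter at 60°S:
f = 2Ω sin φ = 2 × 7.29×10⁻⁵ × sin 60° = 1.26×10⁻⁴ s⁻¹
Pressure gradient: |∂P/∂n| = 300 Pa / 422000 m = 7.11×10⁻⁴ Pa/m
Geostrophic speed: V_g = |∂P/∂n|/(fρ) = 7.11×10⁻⁴/(1.26×10⁻⁴ × 1.16) = 4.85 m/s
Around a low, centrifugal force acts outward with Coriolis, so pressure-gradient force balances both:
(1/ρ)|∂P/∂n| = fV + V²/R  →  V² + fR·V − fR·V_g = 0
With fR = 1.26×10⁻⁴ × 748×10³ m = 94.4 m/s:
V = [−fR + √((fR)² + 4 fR V_g)]/2 = [−94.4 + √(94.4² + 4×94.4×4.85)]/2 = 4.63 m/s
Subgeostrophic (V < V_g = 4.85 m/s), as expected around a low.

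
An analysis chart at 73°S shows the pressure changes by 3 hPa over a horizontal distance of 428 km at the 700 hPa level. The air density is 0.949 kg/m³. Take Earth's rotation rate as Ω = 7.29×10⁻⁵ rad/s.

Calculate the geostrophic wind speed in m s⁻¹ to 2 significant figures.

Coriolis parameter at 73°S:
f = 2Ω sin φ = 2 × 7.29×10⁻⁵ × sin 73° = 1.39×10⁻⁴ s⁻¹
Pressure gradient: |∂P/∂n| = 300 Pa / 428000 m = 7.01×10⁻⁴ Pa/m
Geostrophic balance (pressure-gradient force = Coriolis force):
V_g = (1/(fρ)) |∂P/∂n| = 7.01×10⁻⁴ / (1.39×10⁻⁴ × 0.949) = 5.30 m/s

5.3 m s⁻¹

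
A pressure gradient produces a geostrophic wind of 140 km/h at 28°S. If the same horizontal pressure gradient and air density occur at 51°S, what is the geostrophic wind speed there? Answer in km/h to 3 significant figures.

84.6 km/h

With the same pressure gradient and density, V_g ∝ 1/f ∝ 1/sin φ.
V₂ = V₁ · sin φ₁ / sin φ₂ = 140 × sin 28° / sin 51°
V₂ = 140 × 0.4695/0.7771 = 84.6 km/h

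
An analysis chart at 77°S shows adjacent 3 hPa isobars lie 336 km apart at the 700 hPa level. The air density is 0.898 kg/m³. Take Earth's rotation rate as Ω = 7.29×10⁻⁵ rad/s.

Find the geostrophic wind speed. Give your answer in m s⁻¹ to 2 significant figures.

Coriolis parameter at 77°S:
f = 2Ω sin φ = 2 × 7.29×10⁻⁵ × sin 77° = 1.42×10⁻⁴ s⁻¹
Pressure gradient: |∂P/∂n| = 300 Pa / 336000 m = 8.93×10⁻⁴ Pa/m
Geostrophic balance (pressure-gradient force = Coriolis force):
V_g = (1/(fρ)) |∂P/∂n| = 8.93×10⁻⁴ / (1.42×10⁻⁴ × 0.898) = 7.00 m/s

7.0 m s⁻¹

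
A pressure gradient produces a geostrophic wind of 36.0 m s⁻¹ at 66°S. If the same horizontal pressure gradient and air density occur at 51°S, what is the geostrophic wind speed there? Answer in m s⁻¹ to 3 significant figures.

42.3 m s⁻¹

With the same pressure gradient and density, V_g ∝ 1/f ∝ 1/sin φ.
V₂ = V₁ · sin φ₁ / sin φ₂ = 36.0 × sin 66° / sin 51°
V₂ = 36.0 × 0.9135/0.7771 = 42.3 m s⁻¹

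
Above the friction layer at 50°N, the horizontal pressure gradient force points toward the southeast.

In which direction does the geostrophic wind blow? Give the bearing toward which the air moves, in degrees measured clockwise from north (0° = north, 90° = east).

The pressure-gradient force points toward the southeast (bearing 135°).
Geostrophic balance: in the Northern Hemisphere the Coriolis force deflects motion to the right, so the geostrophic wind blows 90° to the right of the pressure-gradient force (low pressure on the left).
Rotating 135° by 90° clockwise gives 225° — the wind blows toward the southwest.

225°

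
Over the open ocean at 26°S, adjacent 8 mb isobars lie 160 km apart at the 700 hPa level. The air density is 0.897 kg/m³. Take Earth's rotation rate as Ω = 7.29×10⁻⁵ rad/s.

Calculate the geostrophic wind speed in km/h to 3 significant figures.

Coriolis parameter at 26°S:
f = 2Ω sin φ = 2 × 7.29×10⁻⁵ × sin 26° = 6.39×10⁻⁵ s⁻¹
Pressure gradient: |∂P/∂n| = 800 Pa / 160000 m = 5.00×10⁻³ Pa/m
Geostrophic balance (pressure-gradient force = Coriolis force):
V_g = (1/(fρ)) |∂P/∂n| = 5.00×10⁻³ / (6.39×10⁻⁵ × 0.897) = 87.2 m/s
Converting: 87.2 m/s × 3.6 = 314 km/h

314 km/h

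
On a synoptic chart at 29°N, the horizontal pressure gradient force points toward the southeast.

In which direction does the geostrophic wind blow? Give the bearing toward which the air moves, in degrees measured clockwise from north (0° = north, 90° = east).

The pressure-gradient force points toward the southeast (bearing 135°).
Geostrophic balance: in the Northern Hemisphere the Coriolis force deflects motion to the right, so the geostrophic wind blows 90° to the right of the pressure-gradient force (low pressure on the left).
Rotating 135° by 90° clockwise gives 225° — the wind blows toward the southwest.

225°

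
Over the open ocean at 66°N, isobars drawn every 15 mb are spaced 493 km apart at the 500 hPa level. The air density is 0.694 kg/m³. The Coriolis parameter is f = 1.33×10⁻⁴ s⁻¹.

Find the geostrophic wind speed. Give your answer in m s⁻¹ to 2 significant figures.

Pressure gradient: |∂P/∂n| = 1500 Pa / 493000 m = 3.04×10⁻³ Pa/m
Geostrophic balance (pressure-gradient force = Coriolis force):
V_g = (1/(fρ)) |∂P/∂n| = 3.04×10⁻³ / (1.33×10⁻⁴ × 0.694) = 33.0 m/s

33 m s⁻¹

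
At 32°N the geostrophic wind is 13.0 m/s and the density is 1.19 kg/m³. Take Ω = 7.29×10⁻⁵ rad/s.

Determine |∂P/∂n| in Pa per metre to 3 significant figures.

Coriolis parameter at 32°N:
f = 2Ω sin φ = 2 × 7.29×10⁻⁵ × sin 32° = 7.73×10⁻⁵ s⁻¹
Geostrophic balance rearranged: |∂P/∂n| = f ρ V_g
|∂P/∂n| = 7.73×10⁻⁵ × 1.19 × 13.0 = 1.20×10⁻³ Pa/m

1.20×10⁻³ Pa/m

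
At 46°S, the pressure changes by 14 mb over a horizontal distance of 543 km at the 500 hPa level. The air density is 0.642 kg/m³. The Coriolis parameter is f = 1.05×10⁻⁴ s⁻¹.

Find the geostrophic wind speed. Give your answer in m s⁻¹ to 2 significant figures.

Pressure gradient: |∂P/∂n| = 1400 Pa / 543000 m = 2.58×10⁻³ Pa/m
Geostrophic balance (pressure-gradient force = Coriolis force):
V_g = (1/(fρ)) |∂P/∂n| = 2.58×10⁻³ / (1.05×10⁻⁴ × 0.642) = 38.2 m/s

38 m s⁻¹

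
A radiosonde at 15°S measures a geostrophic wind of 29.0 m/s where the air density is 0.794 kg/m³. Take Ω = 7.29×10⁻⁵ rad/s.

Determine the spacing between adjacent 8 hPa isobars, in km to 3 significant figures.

Coriolis parameter at 15°S:
f = 2Ω sin φ = 2 × 7.29×10⁻⁵ × sin 15° = 3.77×10⁻⁵ s⁻¹
Geostrophic balance rearranged: |∂P/∂n| = f ρ V_g
|∂P/∂n| = 3.77×10⁻⁵ × 0.794 × 29.0 = 8.69×10⁻⁴ Pa/m
Isobar spacing: Δn = ΔP/|∂P/∂n| = 800 Pa / 8.69×10⁻⁴ Pa/m = 920699 m ≈ 921 km

921 km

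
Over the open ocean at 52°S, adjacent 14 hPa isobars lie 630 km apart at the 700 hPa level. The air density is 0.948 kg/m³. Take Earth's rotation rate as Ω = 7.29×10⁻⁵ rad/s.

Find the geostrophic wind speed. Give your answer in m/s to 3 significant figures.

Coriolis parameter at 52°S:
f = 2Ω sin φ = 2 × 7.29×10⁻⁵ × sin 52° = 1.15×10⁻⁴ s⁻¹
Pressure gradient: |∂P/∂n| = 1400 Pa / 630000 m = 2.22×10⁻³ Pa/m
Geostrophic balance (pressure-gradient force = Coriolis force):
V_g = (1/(fρ)) |∂P/∂n| = 2.22×10⁻³ / (1.15×10⁻⁴ × 0.948) = 20.4 m/s

20.4 m/s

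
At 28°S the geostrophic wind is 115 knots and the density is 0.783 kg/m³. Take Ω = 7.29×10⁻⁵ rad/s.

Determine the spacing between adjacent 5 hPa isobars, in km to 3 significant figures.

Coriolis parameter at 28°S:
f = 2Ω sin φ = 2 × 7.29×10⁻⁵ × sin 28° = 6.84×10⁻⁵ s⁻¹
Wind speed in SI: 115 knots = 59.2 m/s
Geostrophic balance rearranged: |∂P/∂n| = f ρ V_g
|∂P/∂n| = 6.84×10⁻⁵ × 0.783 × 59.2 = 3.17×10⁻³ Pa/m
Isobar spacing: Δn = ΔP/|∂P/∂n| = 500 Pa / 3.17×10⁻³ Pa/m = 157690 m ≈ 158 km

158 km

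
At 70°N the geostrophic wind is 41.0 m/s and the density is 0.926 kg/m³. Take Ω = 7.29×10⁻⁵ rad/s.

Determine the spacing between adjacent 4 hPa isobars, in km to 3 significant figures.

Coriolis parameter at 70°N:
f = 2Ω sin φ = 2 × 7.29×10⁻⁵ × sin 70° = 1.37×10⁻⁴ s⁻¹
Geostrophic balance rearranged: |∂P/∂n| = f ρ V_g
|∂P/∂n| = 1.37×10⁻⁴ × 0.926 × 41.0 = 5.20×10⁻³ Pa/m
Isobar spacing: Δn = ΔP/|∂P/∂n| = 400 Pa / 5.20×10⁻³ Pa/m = 76899 m ≈ 76.9 km

76.9 km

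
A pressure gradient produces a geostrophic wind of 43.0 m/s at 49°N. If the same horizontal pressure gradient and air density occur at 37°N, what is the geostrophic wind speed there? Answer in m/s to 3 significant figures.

53.9 m/s

With the same pressure gradient and density, V_g ∝ 1/f ∝ 1/sin φ.
V₂ = V₁ · sin φ₁ / sin φ₂ = 43.0 × sin 49° / sin 37°
V₂ = 43.0 × 0.7547/0.6018 = 53.9 m/s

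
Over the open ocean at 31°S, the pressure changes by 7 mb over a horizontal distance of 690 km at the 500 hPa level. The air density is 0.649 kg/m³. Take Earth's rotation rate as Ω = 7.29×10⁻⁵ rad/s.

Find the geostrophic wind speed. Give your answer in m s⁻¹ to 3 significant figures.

20.8 m s⁻¹

Coriolis parameter at 31°S:
f = 2Ω sin φ = 2 × 7.29×10⁻⁵ × sin 31° = 7.51×10⁻⁵ s⁻¹
Pressure gradient: |∂P/∂n| = 700 Pa / 690000 m = 1.01×10⁻³ Pa/m
Geostrophic balance (pressure-gradient force = Coriolis force):
V_g = (1/(fρ)) |∂P/∂n| = 1.01×10⁻³ / (7.51×10⁻⁵ × 0.649) = 20.8 m/s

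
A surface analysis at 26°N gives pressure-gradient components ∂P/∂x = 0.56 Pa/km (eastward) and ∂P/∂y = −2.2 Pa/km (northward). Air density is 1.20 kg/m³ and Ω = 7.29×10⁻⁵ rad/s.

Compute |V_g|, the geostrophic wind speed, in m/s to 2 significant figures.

30 m/s

Coriolis parameter at 26°N:
f = 2Ω sin φ = 2 × 7.29×10⁻⁵ × sin 26° = 6.39×10⁻⁵ s⁻¹
Component geostrophic relations (x east, y north):
u_g = −(1/(fρ)) ∂P/∂y,  v_g = (1/(fρ)) ∂P/∂x
u_g = −(−2.2×10⁻³)/(6.39×10⁻⁵ × 1.20) = 28.7 m/s;  v_g = (0.56×10⁻³)/(6.39×10⁻⁵ × 1.20) = 7.30 m/s
|V_g| = √(u_g² + v_g²) = 29.6 m/s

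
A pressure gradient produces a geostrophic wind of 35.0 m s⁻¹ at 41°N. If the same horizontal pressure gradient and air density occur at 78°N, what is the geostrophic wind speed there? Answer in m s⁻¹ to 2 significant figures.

23 m s⁻¹

With the same pressure gradient and density, V_g ∝ 1/f ∝ 1/sin φ.
V₂ = V₁ · sin φ₁ / sin φ₂ = 35.0 × sin 41° / sin 78°
V₂ = 35.0 × 0.6561/0.9781 = 23 m s⁻¹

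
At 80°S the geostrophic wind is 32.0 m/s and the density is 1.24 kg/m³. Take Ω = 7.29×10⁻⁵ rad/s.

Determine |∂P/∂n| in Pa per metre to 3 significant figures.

Coriolis parameter at 80°S:
f = 2Ω sin φ = 2 × 7.29×10⁻⁵ × sin 80° = 1.44×10⁻⁴ s⁻¹
Geostrophic balance rearranged: |∂P/∂n| = f ρ V_g
|∂P/∂n| = 1.44×10⁻⁴ × 1.24 × 32.0 = 5.70×10⁻³ Pa/m

5.70×10⁻³ Pa/m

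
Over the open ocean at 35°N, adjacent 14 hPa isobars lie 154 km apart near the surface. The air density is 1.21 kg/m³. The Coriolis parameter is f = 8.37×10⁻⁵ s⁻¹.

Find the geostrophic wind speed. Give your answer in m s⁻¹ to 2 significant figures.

Pressure gradient: |∂P/∂n| = 1400 Pa / 154000 m = 9.09×10⁻³ Pa/m
Geostrophic balance (pressure-gradient force = Coriolis force):
V_g = (1/(fρ)) |∂P/∂n| = 9.09×10⁻³ / (8.37×10⁻⁵ × 1.21) = 89.8 m/s

90 m s⁻¹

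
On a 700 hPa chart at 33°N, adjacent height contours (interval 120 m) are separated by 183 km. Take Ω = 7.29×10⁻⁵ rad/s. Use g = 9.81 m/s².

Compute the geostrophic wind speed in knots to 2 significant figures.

Coriolis parameter at 33°N:
f = 2Ω sin φ = 2 × 7.29×10⁻⁵ × sin 33° = 7.94×10⁻⁵ s⁻¹
Height gradient: |∂Z/∂n| = 120 m / 183000 m = 6.56×10⁻⁴
On a pressure surface, geostrophic balance gives V_g = (g/f)|∂Z/∂n|:
V_g = 9.81 × 6.56×10⁻⁴ / 7.94×10⁻⁵ = 81.0 m/s
Converting: 81.0 m/s × 1.944 = 160 knots

160 knots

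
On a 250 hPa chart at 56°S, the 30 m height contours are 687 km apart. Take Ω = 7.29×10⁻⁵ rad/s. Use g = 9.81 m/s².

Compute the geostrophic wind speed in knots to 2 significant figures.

Coriolis parameter at 56°S:
f = 2Ω sin φ = 2 × 7.29×10⁻⁵ × sin 56° = 1.21×10⁻⁴ s⁻¹
Height gradient: |∂Z/∂n| = 30 m / 687000 m = 4.37×10⁻⁵
On a pressure surface, geostrophic balance gives V_g = (g/f)|∂Z/∂n|:
V_g = 9.81 × 4.37×10⁻⁵ / 1.21×10⁻⁴ = 3.54 m/s
Converting: 3.54 m/s × 1.944 = 6.9 knots

6.9 knots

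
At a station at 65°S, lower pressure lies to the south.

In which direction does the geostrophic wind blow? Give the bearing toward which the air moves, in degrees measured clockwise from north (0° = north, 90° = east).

090°

The pressure-gradient force points toward the south (bearing 180°).
Geostrophic balance: in the Southern Hemisphere the Coriolis force deflects motion to the left, so the geostrophic wind blows 90° to the left of the pressure-gradient force (low pressure on the right).
Rotating 180° by 90° counterclockwise gives 090° — the wind blows toward the east.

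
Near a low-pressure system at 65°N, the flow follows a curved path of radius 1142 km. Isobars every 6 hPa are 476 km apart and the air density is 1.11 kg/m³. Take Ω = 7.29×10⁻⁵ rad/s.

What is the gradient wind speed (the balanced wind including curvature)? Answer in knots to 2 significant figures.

16 knots

Coriolis parameter at 65°N:
f = 2Ω sin φ = 2 × 7.29×10⁻⁵ × sin 65° = 1.32×10⁻⁴ s⁻¹
Pressure gradient: |∂P/∂n| = 600 Pa / 476000 m = 1.26×10⁻³ Pa/m
Geostrophic speed: V_g = |∂P/∂n|/(fρ) = 1.26×10⁻³/(1.32×10⁻⁴ × 1.11) = 8.59 m/s
Around a low, centrifugal force acts outward with Coriolis, so pressure-gradient force balances both:
(1/ρ)|∂P/∂n| = fV + V²/R  →  V² + fR·V − fR·V_g = 0
With fR = 1.32×10⁻⁴ × 1142×10³ m = 151 m/s:
V = [−fR + √((fR)² + 4 fR V_g)]/2 = [−151 + √(151² + 4×151×8.59)]/2 = 8.15 m/s
Subgeostrophic (V < V_g = 8.59 m/s), as expected around a low.
Converting: 8.15 m/s × 1.944 = 16 knots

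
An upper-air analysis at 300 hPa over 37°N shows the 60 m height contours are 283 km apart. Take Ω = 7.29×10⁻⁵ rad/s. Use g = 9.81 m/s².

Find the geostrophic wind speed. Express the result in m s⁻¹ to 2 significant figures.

24 m s⁻¹

Coriolis parameter at 37°N:
f = 2Ω sin φ = 2 × 7.29×10⁻⁵ × sin 37° = 8.77×10⁻⁵ s⁻¹
Height gradient: |∂Z/∂n| = 60 m / 283000 m = 2.12×10⁻⁴
On a pressure surface, geostrophic balance gives V_g = (g/f)|∂Z/∂n|:
V_g = 9.81 × 2.12×10⁻⁴ / 8.77×10⁻⁵ = 23.7 m/s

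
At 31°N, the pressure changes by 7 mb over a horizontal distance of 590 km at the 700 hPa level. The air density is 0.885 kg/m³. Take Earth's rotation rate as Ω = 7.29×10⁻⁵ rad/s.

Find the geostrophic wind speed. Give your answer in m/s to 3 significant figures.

Coriolis parameter at 31°N:
f = 2Ω sin φ = 2 × 7.29×10⁻⁵ × sin 31° = 7.51×10⁻⁵ s⁻¹
Pressure gradient: |∂P/∂n| = 700 Pa / 590000 m = 1.19×10⁻³ Pa/m
Geostrophic balance (pressure-gradient force = Coriolis force):
V_g = (1/(fρ)) |∂P/∂n| = 1.19×10⁻³ / (7.51×10⁻⁵ × 0.885) = 17.9 m/s

17.9 m/s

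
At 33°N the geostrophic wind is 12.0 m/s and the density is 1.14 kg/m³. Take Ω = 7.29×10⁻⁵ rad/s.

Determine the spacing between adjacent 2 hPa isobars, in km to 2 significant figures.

Coriolis parameter at 33°N:
f = 2Ω sin φ = 2 × 7.29×10⁻⁵ × sin 33° = 7.94×10⁻⁵ s⁻¹
Geostrophic balance rearranged: |∂P/∂n| = f ρ V_g
|∂P/∂n| = 7.94×10⁻⁵ × 1.14 × 12.0 = 1.09×10⁻³ Pa/m
Isobar spacing: Δn = ΔP/|∂P/∂n| = 200 Pa / 1.09×10⁻³ Pa/m = 184110 m ≈ 180 km

180 km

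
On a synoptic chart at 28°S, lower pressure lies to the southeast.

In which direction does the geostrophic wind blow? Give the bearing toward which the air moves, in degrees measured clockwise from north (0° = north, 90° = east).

The pressure-gradient force points toward the southeast (bearing 135°).
Geostrophic balance: in the Southern Hemisphere the Coriolis force deflects motion to the left, so the geostrophic wind blows 90° to the left of the pressure-gradient force (low pressure on the right).
Rotating 135° by 90° counterclockwise gives 045° — the wind blows toward the northeast.

045°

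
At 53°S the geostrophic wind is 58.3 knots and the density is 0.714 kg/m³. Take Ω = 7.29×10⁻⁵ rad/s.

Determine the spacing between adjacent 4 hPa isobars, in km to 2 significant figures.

Coriolis parameter at 53°S:
f = 2Ω sin φ = 2 × 7.29×10⁻⁵ × sin 53° = 1.16×10⁻⁴ s⁻¹
Wind speed in SI: 58.3 knots = 30.0 m/s
Geostrophic balance rearranged: |∂P/∂n| = f ρ V_g
|∂P/∂n| = 1.16×10⁻⁴ × 0.714 × 30.0 = 2.49×10⁻³ Pa/m
Isobar spacing: Δn = ΔP/|∂P/∂n| = 400 Pa / 2.49×10⁻³ Pa/m = 160416 m ≈ 160 km

160 km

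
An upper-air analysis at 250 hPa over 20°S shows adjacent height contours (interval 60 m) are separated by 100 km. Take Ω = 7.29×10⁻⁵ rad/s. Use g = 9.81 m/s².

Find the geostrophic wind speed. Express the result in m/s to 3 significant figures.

Coriolis parameter at 20°S:
f = 2Ω sin φ = 2 × 7.29×10⁻⁵ × sin 20° = 4.99×10⁻⁵ s⁻¹
Height gradient: |∂Z/∂n| = 60 m / 100000 m = 6.00×10⁻⁴
On a pressure surface, geostrophic balance gives V_g = (g/f)|∂Z/∂n|:
V_g = 9.81 × 6.00×10⁻⁴ / 4.99×10⁻⁵ = 118 m/s

118 m/s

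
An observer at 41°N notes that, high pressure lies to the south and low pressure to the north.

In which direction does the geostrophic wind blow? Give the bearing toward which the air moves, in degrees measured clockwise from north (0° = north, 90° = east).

The pressure-gradient force points toward the north (bearing 000°).
Geostrophic balance: in the Northern Hemisphere the Coriolis force deflects motion to the right, so the geostrophic wind blows 90° to the right of the pressure-gradient force (low pressure on the left).
Rotating 000° by 90° clockwise gives 090° — the wind blows toward the east.

090°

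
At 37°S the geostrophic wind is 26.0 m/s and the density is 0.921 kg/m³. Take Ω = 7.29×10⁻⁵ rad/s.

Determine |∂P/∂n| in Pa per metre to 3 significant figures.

2.10×10⁻³ Pa/m

Coriolis parameter at 37°S:
f = 2Ω sin φ = 2 × 7.29×10⁻⁵ × sin 37° = 8.77×10⁻⁵ s⁻¹
Geostrophic balance rearranged: |∂P/∂n| = f ρ V_g
|∂P/∂n| = 8.77×10⁻⁵ × 0.921 × 26.0 = 2.10×10⁻³ Pa/m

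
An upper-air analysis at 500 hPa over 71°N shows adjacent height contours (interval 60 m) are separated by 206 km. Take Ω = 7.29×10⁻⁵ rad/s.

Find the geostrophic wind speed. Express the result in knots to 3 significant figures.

40.3 knots

Coriolis parameter at 71°N:
f = 2Ω sin φ = 2 × 7.29×10⁻⁵ × sin 71° = 1.38×10⁻⁴ s⁻¹
Height gradient: |∂Z/∂n| = 60 m / 206000 m = 2.91×10⁻⁴
On a pressure surface, geostrophic balance gives V_g = (g/f)|∂Z/∂n|:
V_g = 9.81 × 2.91×10⁻⁴ / 1.38×10⁻⁴ = 20.7 m/s
Converting: 20.7 m/s × 1.944 = 40.3 knots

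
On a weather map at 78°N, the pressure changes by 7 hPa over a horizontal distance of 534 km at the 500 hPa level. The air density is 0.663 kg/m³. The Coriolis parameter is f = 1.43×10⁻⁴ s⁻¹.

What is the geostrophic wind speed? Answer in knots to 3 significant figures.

26.9 knots

Pressure gradient: |∂P/∂n| = 700 Pa / 534000 m = 1.31×10⁻³ Pa/m
Geostrophic balance (pressure-gradient force = Coriolis force):
V_g = (1/(fρ)) |∂P/∂n| = 1.31×10⁻³ / (1.43×10⁻⁴ × 0.663) = 13.8 m/s
Converting: 13.8 m/s × 1.944 = 26.9 knots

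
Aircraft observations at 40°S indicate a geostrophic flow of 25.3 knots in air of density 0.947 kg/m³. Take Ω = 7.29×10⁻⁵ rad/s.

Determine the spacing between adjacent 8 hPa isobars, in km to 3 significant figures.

Coriolis parameter at 40°S:
f = 2Ω sin φ = 2 × 7.29×10⁻⁵ × sin 40° = 9.37×10⁻⁵ s⁻¹
Wind speed in SI: 25.3 knots = 13.0 m/s
Geostrophic balance rearranged: |∂P/∂n| = f ρ V_g
|∂P/∂n| = 9.37×10⁻⁵ × 0.947 × 13.0 = 1.16×10⁻³ Pa/m
Isobar spacing: Δn = ΔP/|∂P/∂n| = 800 Pa / 1.16×10⁻³ Pa/m = 692558 m ≈ 693 km

693 km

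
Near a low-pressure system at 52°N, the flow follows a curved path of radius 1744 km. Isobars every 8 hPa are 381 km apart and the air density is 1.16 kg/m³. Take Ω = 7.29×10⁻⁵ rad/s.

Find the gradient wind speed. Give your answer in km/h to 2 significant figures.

Coriolis parameter at 52°N:
f = 2Ω sin φ = 2 × 7.29×10⁻⁵ × sin 52° = 1.15×10⁻⁴ s⁻¹
Pressure gradient: |∂P/∂n| = 800 Pa / 381000 m = 2.10×10⁻³ Pa/m
Geostrophic speed: V_g = |∂P/∂n|/(fρ) = 2.10×10⁻³/(1.15×10⁻⁴ × 1.16) = 15.8 m/s
Around a low, centrifugal force acts outward with Coriolis, so pressure-gradient force balances both:
(1/ρ)|∂P/∂n| = fV + V²/R  →  V² + fR·V − fR·V_g = 0
With fR = 1.15×10⁻⁴ × 1744×10³ m = 200 m/s:
V = [−fR + √((fR)² + 4 fR V_g)]/2 = [−200 + √(200² + 4×200×15.8)]/2 = 14.7 m/s
Subgeostrophic (V < V_g = 15.8 m/s), as expected around a low.
Converting: 14.7 m/s × 3.6 = 53 km/h

53 km/h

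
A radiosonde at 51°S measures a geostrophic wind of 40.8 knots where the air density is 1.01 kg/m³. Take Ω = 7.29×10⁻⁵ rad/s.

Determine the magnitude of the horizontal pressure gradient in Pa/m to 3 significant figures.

Coriolis parameter at 51°S:
f = 2Ω sin φ = 2 × 7.29×10⁻⁵ × sin 51° = 1.13×10⁻⁴ s⁻¹
Wind speed in SI: 40.8 knots = 21.0 m/s
Geostrophic balance rearranged: |∂P/∂n| = f ρ V_g
|∂P/∂n| = 1.13×10⁻⁴ × 1.01 × 21.0 = 2.40×10⁻³ Pa/m

2.40×10⁻³ Pa/m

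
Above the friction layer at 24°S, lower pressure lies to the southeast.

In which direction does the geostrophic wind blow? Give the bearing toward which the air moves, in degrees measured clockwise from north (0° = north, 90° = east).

045°

The pressure-gradient force points toward the southeast (bearing 135°).
Geostrophic balance: in the Southern Hemisphere the Coriolis force deflects motion to the left, so the geostrophic wind blows 90° to the left of the pressure-gradient force (low pressure on the right).
Rotating 135° by 90° counterclockwise gives 045° — the wind blows toward the northeast.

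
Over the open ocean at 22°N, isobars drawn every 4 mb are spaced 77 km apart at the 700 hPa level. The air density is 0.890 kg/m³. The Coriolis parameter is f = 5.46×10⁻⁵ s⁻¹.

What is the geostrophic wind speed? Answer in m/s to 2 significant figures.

Pressure gradient: |∂P/∂n| = 400 Pa / 77000 m = 5.19×10⁻³ Pa/m
Geostrophic balance (pressure-gradient force = Coriolis force):
V_g = (1/(fρ)) |∂P/∂n| = 5.19×10⁻³ / (5.46×10⁻⁵ × 0.890) = 107 m/s

110 m/s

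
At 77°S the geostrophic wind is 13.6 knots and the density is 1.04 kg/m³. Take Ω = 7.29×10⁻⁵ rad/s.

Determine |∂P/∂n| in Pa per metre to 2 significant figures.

Coriolis parameter at 77°S:
f = 2Ω sin φ = 2 × 7.29×10⁻⁵ × sin 77° = 1.42×10⁻⁴ s⁻¹
Wind speed in SI: 13.6 knots = 7.00 m/s
Geostrophic balance rearranged: |∂P/∂n| = f ρ V_g
|∂P/∂n| = 1.42×10⁻⁴ × 1.04 × 7.00 = 1.03×10⁻³ Pa/m

1.0×10⁻³ Pa/m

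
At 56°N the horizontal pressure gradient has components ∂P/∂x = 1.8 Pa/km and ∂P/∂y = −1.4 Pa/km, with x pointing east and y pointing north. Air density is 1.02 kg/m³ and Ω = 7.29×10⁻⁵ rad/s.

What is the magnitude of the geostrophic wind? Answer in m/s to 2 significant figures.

Coriolis parameter at 56°N:
f = 2Ω sin φ = 2 × 7.29×10⁻⁵ × sin 56° = 1.21×10⁻⁴ s⁻¹
Component geostrophic relations (x east, y north):
u_g = −(1/(fρ)) ∂P/∂y,  v_g = (1/(fρ)) ∂P/∂x
u_g = −(−1.4×10⁻³)/(1.21×10⁻⁴ × 1.02) = 11.4 m/s;  v_g = (1.8×10⁻³)/(1.21×10⁻⁴ × 1.02) = 14.6 m/s
|V_g| = √(u_g² + v_g²) = 18.5 m/s

18 m/s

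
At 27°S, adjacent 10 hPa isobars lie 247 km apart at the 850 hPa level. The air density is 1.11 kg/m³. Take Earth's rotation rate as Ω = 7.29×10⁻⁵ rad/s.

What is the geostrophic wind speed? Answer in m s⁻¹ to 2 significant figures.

Coriolis parameter at 27°S:
f = 2Ω sin φ = 2 × 7.29×10⁻⁵ × sin 27° = 6.62×10⁻⁵ s⁻¹
Pressure gradient: |∂P/∂n| = 1000 Pa / 247000 m = 4.05×10⁻³ Pa/m
Geostrophic balance (pressure-gradient force = Coriolis force):
V_g = (1/(fρ)) |∂P/∂n| = 4.05×10⁻³ / (6.62×10⁻⁵ × 1.11) = 55.1 m/s

55 m s⁻¹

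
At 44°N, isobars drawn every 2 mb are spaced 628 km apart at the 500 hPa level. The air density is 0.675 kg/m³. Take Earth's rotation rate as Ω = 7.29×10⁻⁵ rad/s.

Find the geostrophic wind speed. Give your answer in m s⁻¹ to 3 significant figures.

Coriolis parameter at 44°N:
f = 2Ω sin φ = 2 × 7.29×10⁻⁵ × sin 44° = 1.01×10⁻⁴ s⁻¹
Pressure gradient: |∂P/∂n| = 200 Pa / 628000 m = 3.18×10⁻⁴ Pa/m
Geostrophic balance (pressure-gradient force = Coriolis force):
V_g = (1/(fρ)) |∂P/∂n| = 3.18×10⁻⁴ / (1.01×10⁻⁴ × 0.675) = 4.66 m/s

4.66 m s⁻¹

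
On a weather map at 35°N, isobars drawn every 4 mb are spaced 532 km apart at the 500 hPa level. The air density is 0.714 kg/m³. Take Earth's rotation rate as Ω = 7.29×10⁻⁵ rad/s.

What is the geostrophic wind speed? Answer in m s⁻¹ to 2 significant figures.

Coriolis parameter at 35°N:
f = 2Ω sin φ = 2 × 7.29×10⁻⁵ × sin 35° = 8.36×10⁻⁵ s⁻¹
Pressure gradient: |∂P/∂n| = 400 Pa / 532000 m = 7.52×10⁻⁴ Pa/m
Geostrophic balance (pressure-gradient force = Coriolis force):
V_g = (1/(fρ)) |∂P/∂n| = 7.52×10⁻⁴ / (8.36×10⁻⁵ × 0.714) = 12.6 m/s

13 m s⁻¹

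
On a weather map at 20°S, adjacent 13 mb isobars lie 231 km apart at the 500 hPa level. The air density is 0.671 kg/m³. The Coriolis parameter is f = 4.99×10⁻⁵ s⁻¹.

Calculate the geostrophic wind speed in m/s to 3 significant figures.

Pressure gradient: |∂P/∂n| = 1300 Pa / 231000 m = 5.63×10⁻³ Pa/m
Geostrophic balance (pressure-gradient force = Coriolis force):
V_g = (1/(fρ)) |∂P/∂n| = 5.63×10⁻³ / (4.99×10⁻⁵ × 0.671) = 168 m/s

168 m/s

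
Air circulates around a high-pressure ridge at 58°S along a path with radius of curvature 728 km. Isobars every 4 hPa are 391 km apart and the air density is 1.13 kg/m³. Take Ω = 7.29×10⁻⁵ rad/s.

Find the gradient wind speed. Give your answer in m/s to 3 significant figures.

8.04 m/s

Coriolis parameter at 58°S:
f = 2Ω sin φ = 2 × 7.29×10⁻⁵ × sin 58° = 1.24×10⁻⁴ s⁻¹
Pressure gradient: |∂P/∂n| = 400 Pa / 391000 m = 1.02×10⁻³ Pa/m
Geostrophic speed: V_g = |∂P/∂n|/(fρ) = 1.02×10⁻³/(1.24×10⁻⁴ × 1.13) = 7.32 m/s
Around a high, pressure-gradient force acts outward with centrifugal, so Coriolis balances both:
fV = (1/ρ)|∂P/∂n| + V²/R  →  V² − fR·V + fR·V_g = 0
With fR = 1.24×10⁻⁴ × 728×10³ m = 90.0 m/s:
V = [fR − √((fR)² − 4 fR V_g)]/2 = [90.0 − √(90.0² − 4×90.0×7.32)]/2 = 8.04 m/s
Supergeostrophic (V > V_g = 7.32 m/s), as expected around a high.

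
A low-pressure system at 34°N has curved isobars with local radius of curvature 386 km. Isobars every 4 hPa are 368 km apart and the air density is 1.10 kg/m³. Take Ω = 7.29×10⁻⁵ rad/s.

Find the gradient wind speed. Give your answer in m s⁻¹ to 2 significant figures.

9.3 m s⁻¹

Coriolis parameter at 34°N:
f = 2Ω sin φ = 2 × 7.29×10⁻⁵ × sin 34° = 8.15×10⁻⁵ s⁻¹
Pressure gradient: |∂P/∂n| = 400 Pa / 368000 m = 1.09×10⁻³ Pa/m
Geostrophic speed: V_g = |∂P/∂n|/(fρ) = 1.09×10⁻³/(8.15×10⁻⁵ × 1.10) = 12.1 m/s
Around a low, centrifugal force acts outward with Coriolis, so pressure-gradient force balances both:
(1/ρ)|∂P/∂n| = fV + V²/R  →  V² + fR·V − fR·V_g = 0
With fR = 8.15×10⁻⁵ × 386×10³ m = 31.5 m/s:
V = [−fR + √((fR)² + 4 fR V_g)]/2 = [−31.5 + √(31.5² + 4×31.5×12.1)]/2 = 9.35 m/s
Subgeostrophic (V < V_g = 12.1 m/s), as expected around a low.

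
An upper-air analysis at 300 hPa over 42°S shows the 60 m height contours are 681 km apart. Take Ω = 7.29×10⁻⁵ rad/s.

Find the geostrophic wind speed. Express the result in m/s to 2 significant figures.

Coriolis parameter at 42°S:
f = 2Ω sin φ = 2 × 7.29×10⁻⁵ × sin 42° = 9.76×10⁻⁵ s⁻¹
Height gradient: |∂Z/∂n| = 60 m / 681000 m = 8.81×10⁻⁵
On a pressure surface, geostrophic balance gives V_g = (g/f)|∂Z/∂n|:
V_g = 9.81 × 8.81×10⁻⁵ / 9.76×10⁻⁵ = 8.86 m/s

8.9 m/s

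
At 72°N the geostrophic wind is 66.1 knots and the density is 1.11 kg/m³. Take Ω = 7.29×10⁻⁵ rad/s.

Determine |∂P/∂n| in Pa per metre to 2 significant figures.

Coriolis parameter at 72°N:
f = 2Ω sin φ = 2 × 7.29×10⁻⁵ × sin 72° = 1.39×10⁻⁴ s⁻¹
Wind speed in SI: 66.1 knots = 34.0 m/s
Geostrophic balance rearranged: |∂P/∂n| = f ρ V_g
|∂P/∂n| = 1.39×10⁻⁴ × 1.11 × 34.0 = 5.23×10⁻³ Pa/m

5.2×10⁻³ Pa/m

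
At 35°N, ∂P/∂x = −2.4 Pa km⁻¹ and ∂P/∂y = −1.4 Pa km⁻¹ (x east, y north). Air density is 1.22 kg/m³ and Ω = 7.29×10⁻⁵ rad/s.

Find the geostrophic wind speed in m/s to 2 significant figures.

Coriolis parameter at 35°N:
f = 2Ω sin φ = 2 × 7.29×10⁻⁵ × sin 35° = 8.36×10⁻⁵ s⁻¹
Component geostrophic relations (x east, y north):
u_g = −(1/(fρ)) ∂P/∂y,  v_g = (1/(fρ)) ∂P/∂x
u_g = −(−1.4×10⁻³)/(8.36×10⁻⁵ × 1.22) = 13.7 m/s;  v_g = (−2.4×10⁻³)/(8.36×10⁻⁵ × 1.22) = −23.5 m/s
|V_g| = √(u_g² + v_g²) = 27.2 m/s

27 m/s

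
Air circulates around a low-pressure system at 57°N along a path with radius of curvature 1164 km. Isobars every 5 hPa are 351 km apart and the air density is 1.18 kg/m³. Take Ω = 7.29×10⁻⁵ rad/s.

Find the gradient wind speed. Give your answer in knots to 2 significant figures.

18 knots

Coriolis parameter at 57°N:
f = 2Ω sin φ = 2 × 7.29×10⁻⁵ × sin 57° = 1.22×10⁻⁴ s⁻¹
Pressure gradient: |∂P/∂n| = 500 Pa / 351000 m = 1.42×10⁻³ Pa/m
Geostrophic speed: V_g = |∂P/∂n|/(fρ) = 1.42×10⁻³/(1.22×10⁻⁴ × 1.18) = 9.87 m/s
Around a low, centrifugal force acts outward with Coriolis, so pressure-gradient force balances both:
(1/ρ)|∂P/∂n| = fV + V²/R  →  V² + fR·V − fR·V_g = 0
With fR = 1.22×10⁻⁴ × 1164×10³ m = 142 m/s:
V = [−fR + √((fR)² + 4 fR V_g)]/2 = [−142 + √(142² + 4×142×9.87)]/2 = 9.27 m/s
Subgeostrophic (V < V_g = 9.87 m/s), as expected around a low.
Converting: 9.27 m/s × 1.944 = 18 knots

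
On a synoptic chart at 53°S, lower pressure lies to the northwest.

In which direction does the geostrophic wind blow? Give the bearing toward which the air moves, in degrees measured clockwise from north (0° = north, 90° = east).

225°

The pressure-gradient force points toward the northwest (bearing 315°).
Geostrophic balance: in the Southern Hemisphere the Coriolis force deflects motion to the left, so the geostrophic wind blows 90° to the left of the pressure-gradient force (low pressure on the right).
Rotating 315° by 90° counterclockwise gives 225° — the wind blows toward the southwest.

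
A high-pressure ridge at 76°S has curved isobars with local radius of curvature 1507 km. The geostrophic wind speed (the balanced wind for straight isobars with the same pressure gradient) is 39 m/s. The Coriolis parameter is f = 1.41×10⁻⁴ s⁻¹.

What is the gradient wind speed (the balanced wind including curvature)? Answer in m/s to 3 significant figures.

51.5 m/s

Around a high, pressure-gradient force acts outward with centrifugal, so Coriolis balances both:
fV = (1/ρ)|∂P/∂n| + V²/R  →  V² − fR·V + fR·V_g = 0
With fR = 1.41×10⁻⁴ × 1507×10³ m = 212 m/s:
V = [fR − √((fR)² − 4 fR V_g)]/2 = [212 − √(212² − 4×212×39)]/2 = 51.5 m/s
Supergeostrophic (V > V_g = 39 m/s), as expected around a high.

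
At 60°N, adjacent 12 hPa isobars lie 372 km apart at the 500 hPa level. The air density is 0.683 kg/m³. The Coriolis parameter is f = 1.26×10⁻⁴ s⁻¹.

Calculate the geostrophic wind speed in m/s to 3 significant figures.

37.5 m/s

Pressure gradient: |∂P/∂n| = 1200 Pa / 372000 m = 3.23×10⁻³ Pa/m
Geostrophic balance (pressure-gradient force = Coriolis force):
V_g = (1/(fρ)) |∂P/∂n| = 3.23×10⁻³ / (1.26×10⁻⁴ × 0.683) = 37.5 m/s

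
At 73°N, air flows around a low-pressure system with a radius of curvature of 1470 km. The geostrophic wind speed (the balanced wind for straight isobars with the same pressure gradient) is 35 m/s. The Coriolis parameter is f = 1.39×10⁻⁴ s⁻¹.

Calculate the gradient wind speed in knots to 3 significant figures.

59.2 knots

Around a low, centrifugal force acts outward with Coriolis, so pressure-gradient force balances both:
(1/ρ)|∂P/∂n| = fV + V²/R  →  V² + fR·V − fR·V_g = 0
With fR = 1.39×10⁻⁴ × 1470×10³ m = 204 m/s:
V = [−fR + √((fR)² + 4 fR V_g)]/2 = [−204 + √(204² + 4×204×35)]/2 = 30.5 m/s
Subgeostrophic (V < V_g = 35 m/s), as expected around a low.
Converting: 30.5 m/s × 1.944 = 59.2 knots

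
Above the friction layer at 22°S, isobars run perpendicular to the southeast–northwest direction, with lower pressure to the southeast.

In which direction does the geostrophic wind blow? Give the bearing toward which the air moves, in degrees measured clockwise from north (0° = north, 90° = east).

The pressure-gradient force points toward the southeast (bearing 135°).
Geostrophic balance: in the Southern Hemisphere the Coriolis force deflects motion to the left, so the geostrophic wind blows 90° to the left of the pressure-gradient force (low pressure on the right).
Rotating 135° by 90° counterclockwise gives 045° — the wind blows toward the northeast.

045°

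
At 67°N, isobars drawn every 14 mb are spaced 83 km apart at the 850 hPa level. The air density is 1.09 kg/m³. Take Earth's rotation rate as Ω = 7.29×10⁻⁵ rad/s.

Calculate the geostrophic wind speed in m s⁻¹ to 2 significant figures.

120 m s⁻¹

Coriolis parameter at 67°N:
f = 2Ω sin φ = 2 × 7.29×10⁻⁵ × sin 67° = 1.34×10⁻⁴ s⁻¹
Pressure gradient: |∂P/∂n| = 1400 Pa / 83000 m = 1.69×10⁻² Pa/m
Geostrophic balance (pressure-gradient force = Coriolis force):
V_g = (1/(fρ)) |∂P/∂n| = 1.69×10⁻² / (1.34×10⁻⁴ × 1.09) = 115 m/s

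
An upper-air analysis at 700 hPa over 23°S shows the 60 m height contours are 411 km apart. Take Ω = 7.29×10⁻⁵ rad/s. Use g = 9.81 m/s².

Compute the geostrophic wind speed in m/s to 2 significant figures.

Coriolis parameter at 23°S:
f = 2Ω sin φ = 2 × 7.29×10⁻⁵ × sin 23° = 5.70×10⁻⁵ s⁻¹
Height gradient: |∂Z/∂n| = 60 m / 411000 m = 1.46×10⁻⁴
On a pressure surface, geostrophic balance gives V_g = (g/f)|∂Z/∂n|:
V_g = 9.81 × 1.46×10⁻⁴ / 5.70×10⁻⁵ = 25.1 m/s

25 m/s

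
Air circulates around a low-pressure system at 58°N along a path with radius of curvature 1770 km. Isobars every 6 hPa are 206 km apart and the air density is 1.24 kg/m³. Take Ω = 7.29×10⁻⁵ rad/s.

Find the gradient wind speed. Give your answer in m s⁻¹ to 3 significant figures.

17.6 m s⁻¹

Coriolis parameter at 58°N:
f = 2Ω sin φ = 2 × 7.29×10⁻⁵ × sin 58° = 1.24×10⁻⁴ s⁻¹
Pressure gradient: |∂P/∂n| = 600 Pa / 206000 m = 2.91×10⁻³ Pa/m
Geostrophic speed: V_g = |∂P/∂n|/(fρ) = 2.91×10⁻³/(1.24×10⁻⁴ × 1.24) = 19.0 m/s
Around a low, centrifugal force acts outward with Coriolis, so pressure-gradient force balances both:
(1/ρ)|∂P/∂n| = fV + V²/R  →  V² + fR·V − fR·V_g = 0
With fR = 1.24×10⁻⁴ × 1770×10³ m = 219 m/s:
V = [−fR + √((fR)² + 4 fR V_g)]/2 = [−219 + √(219² + 4×219×19)]/2 = 17.6 m/s
Subgeostrophic (V < V_g = 19 m/s), as expected around a low.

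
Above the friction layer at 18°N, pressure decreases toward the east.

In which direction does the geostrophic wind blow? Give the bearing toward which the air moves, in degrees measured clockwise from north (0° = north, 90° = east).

The pressure-gradient force points toward the east (bearing 090°).
Geostrophic balance: in the Northern Hemisphere the Coriolis force deflects motion to the right, so the geostrophic wind blows 90° to the right of the pressure-gradient force (low pressure on the left).
Rotating 090° by 90° clockwise gives 180° — the wind blows toward the south.

180°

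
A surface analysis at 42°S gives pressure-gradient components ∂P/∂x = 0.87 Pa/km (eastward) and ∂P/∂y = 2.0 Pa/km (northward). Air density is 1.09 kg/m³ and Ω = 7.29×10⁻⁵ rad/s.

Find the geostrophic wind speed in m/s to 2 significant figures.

21 m/s

Coriolis parameter at 42°S:
f = 2Ω sin φ = 2 × 7.29×10⁻⁵ × sin 42° = 9.76×10⁻⁵ s⁻¹
In the Southern Hemisphere f is negative: f = −9.76×10⁻⁵ s⁻¹.
Component geostrophic relations (x east, y north):
u_g = −(1/(fρ)) ∂P/∂y,  v_g = (1/(fρ)) ∂P/∂x
u_g = −(2.0×10⁻³)/(−9.76×10⁻⁵ × 1.09) = 18.8 m/s;  v_g = (0.87×10⁻³)/(−9.76×10⁻⁵ × 1.09) = −8.18 m/s
|V_g| = √(u_g² + v_g²) = 20.5 m/s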